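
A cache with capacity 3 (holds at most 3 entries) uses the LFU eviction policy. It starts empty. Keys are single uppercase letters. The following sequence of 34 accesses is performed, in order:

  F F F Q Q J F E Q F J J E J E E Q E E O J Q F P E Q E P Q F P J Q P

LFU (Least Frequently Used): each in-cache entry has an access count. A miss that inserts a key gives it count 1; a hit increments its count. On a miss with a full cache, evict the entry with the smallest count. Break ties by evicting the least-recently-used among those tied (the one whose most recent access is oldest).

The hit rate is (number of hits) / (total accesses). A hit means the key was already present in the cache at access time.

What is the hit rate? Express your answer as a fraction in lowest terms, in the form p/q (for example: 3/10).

LFU simulation (capacity=3):
  1. access F: MISS. Cache: [F(c=1)]
  2. access F: HIT, count now 2. Cache: [F(c=2)]
  3. access F: HIT, count now 3. Cache: [F(c=3)]
  4. access Q: MISS. Cache: [Q(c=1) F(c=3)]
  5. access Q: HIT, count now 2. Cache: [Q(c=2) F(c=3)]
  6. access J: MISS. Cache: [J(c=1) Q(c=2) F(c=3)]
  7. access F: HIT, count now 4. Cache: [J(c=1) Q(c=2) F(c=4)]
  8. access E: MISS, evict J(c=1). Cache: [E(c=1) Q(c=2) F(c=4)]
  9. access Q: HIT, count now 3. Cache: [E(c=1) Q(c=3) F(c=4)]
  10. access F: HIT, count now 5. Cache: [E(c=1) Q(c=3) F(c=5)]
  11. access J: MISS, evict E(c=1). Cache: [J(c=1) Q(c=3) F(c=5)]
  12. access J: HIT, count now 2. Cache: [J(c=2) Q(c=3) F(c=5)]
  13. access E: MISS, evict J(c=2). Cache: [E(c=1) Q(c=3) F(c=5)]
  14. access J: MISS, evict E(c=1). Cache: [J(c=1) Q(c=3) F(c=5)]
  15. access E: MISS, evict J(c=1). Cache: [E(c=1) Q(c=3) F(c=5)]
  16. access E: HIT, count now 2. Cache: [E(c=2) Q(c=3) F(c=5)]
  17. access Q: HIT, count now 4. Cache: [E(c=2) Q(c=4) F(c=5)]
  18. access E: HIT, count now 3. Cache: [E(c=3) Q(c=4) F(c=5)]
  19. access E: HIT, count now 4. Cache: [Q(c=4) E(c=4) F(c=5)]
  20. access O: MISS, evict Q(c=4). Cache: [O(c=1) E(c=4) F(c=5)]
  21. access J: MISS, evict O(c=1). Cache: [J(c=1) E(c=4) F(c=5)]
  22. access Q: MISS, evict J(c=1). Cache: [Q(c=1) E(c=4) F(c=5)]
  23. access F: HIT, count now 6. Cache: [Q(c=1) E(c=4) F(c=6)]
  24. access P: MISS, evict Q(c=1). Cache: [P(c=1) E(c=4) F(c=6)]
  25. access E: HIT, count now 5. Cache: [P(c=1) E(c=5) F(c=6)]
  26. access Q: MISS, evict P(c=1). Cache: [Q(c=1) E(c=5) F(c=6)]
  27. access E: HIT, count now 6. Cache: [Q(c=1) F(c=6) E(c=6)]
  28. access P: MISS, evict Q(c=1). Cache: [P(c=1) F(c=6) E(c=6)]
  29. access Q: MISS, evict P(c=1). Cache: [Q(c=1) F(c=6) E(c=6)]
  30. access F: HIT, count now 7. Cache: [Q(c=1) E(c=6) F(c=7)]
  31. access P: MISS, evict Q(c=1). Cache: [P(c=1) E(c=6) F(c=7)]
  32. access J: MISS, evict P(c=1). Cache: [J(c=1) E(c=6) F(c=7)]
  33. access Q: MISS, evict J(c=1). Cache: [Q(c=1) E(c=6) F(c=7)]
  34. access P: MISS, evict Q(c=1). Cache: [P(c=1) E(c=6) F(c=7)]
Total: 15 hits, 19 misses, 16 evictions

Hit rate = 15/34

Answer: 15/34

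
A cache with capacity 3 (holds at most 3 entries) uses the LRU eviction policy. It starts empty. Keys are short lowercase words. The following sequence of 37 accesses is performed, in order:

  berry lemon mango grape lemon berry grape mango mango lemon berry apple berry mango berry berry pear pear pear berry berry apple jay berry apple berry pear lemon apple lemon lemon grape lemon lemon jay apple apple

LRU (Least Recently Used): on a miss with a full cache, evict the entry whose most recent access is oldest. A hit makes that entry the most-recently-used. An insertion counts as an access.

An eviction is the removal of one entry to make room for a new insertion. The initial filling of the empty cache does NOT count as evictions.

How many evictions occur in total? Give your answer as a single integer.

Answer: 16

Derivation:
LRU simulation (capacity=3):
  1. access berry: MISS. Cache (LRU->MRU): [berry]
  2. access lemon: MISS. Cache (LRU->MRU): [berry lemon]
  3. access mango: MISS. Cache (LRU->MRU): [berry lemon mango]
  4. access grape: MISS, evict berry. Cache (LRU->MRU): [lemon mango grape]
  5. access lemon: HIT. Cache (LRU->MRU): [mango grape lemon]
  6. access berry: MISS, evict mango. Cache (LRU->MRU): [grape lemon berry]
  7. access grape: HIT. Cache (LRU->MRU): [lemon berry grape]
  8. access mango: MISS, evict lemon. Cache (LRU->MRU): [berry grape mango]
  9. access mango: HIT. Cache (LRU->MRU): [berry grape mango]
  10. access lemon: MISS, evict berry. Cache (LRU->MRU): [grape mango lemon]
  11. access berry: MISS, evict grape. Cache (LRU->MRU): [mango lemon berry]
  12. access apple: MISS, evict mango. Cache (LRU->MRU): [lemon berry apple]
  13. access berry: HIT. Cache (LRU->MRU): [lemon apple berry]
  14. access mango: MISS, evict lemon. Cache (LRU->MRU): [apple berry mango]
  15. access berry: HIT. Cache (LRU->MRU): [apple mango berry]
  16. access berry: HIT. Cache (LRU->MRU): [apple mango berry]
  17. access pear: MISS, evict apple. Cache (LRU->MRU): [mango berry pear]
  18. access pear: HIT. Cache (LRU->MRU): [mango berry pear]
  19. access pear: HIT. Cache (LRU->MRU): [mango berry pear]
  20. access berry: HIT. Cache (LRU->MRU): [mango pear berry]
  21. access berry: HIT. Cache (LRU->MRU): [mango pear berry]
  22. access apple: MISS, evict mango. Cache (LRU->MRU): [pear berry apple]
  23. access jay: MISS, evict pear. Cache (LRU->MRU): [berry apple jay]
  24. access berry: HIT. Cache (LRU->MRU): [apple jay berry]
  25. access apple: HIT. Cache (LRU->MRU): [jay berry apple]
  26. access berry: HIT. Cache (LRU->MRU): [jay apple berry]
  27. access pear: MISS, evict jay. Cache (LRU->MRU): [apple berry pear]
  28. access lemon: MISS, evict apple. Cache (LRU->MRU): [berry pear lemon]
  29. access apple: MISS, evict berry. Cache (LRU->MRU): [pear lemon apple]
  30. access lemon: HIT. Cache (LRU->MRU): [pear apple lemon]
  31. access lemon: HIT. Cache (LRU->MRU): [pear apple lemon]
  32. access grape: MISS, evict pear. Cache (LRU->MRU): [apple lemon grape]
  33. access lemon: HIT. Cache (LRU->MRU): [apple grape lemon]
  34. access lemon: HIT. Cache (LRU->MRU): [apple grape lemon]
  35. access jay: MISS, evict apple. Cache (LRU->MRU): [grape lemon jay]
  36. access apple: MISS, evict grape. Cache (LRU->MRU): [lemon jay apple]
  37. access apple: HIT. Cache (LRU->MRU): [lemon jay apple]
Total: 18 hits, 19 misses, 16 evictions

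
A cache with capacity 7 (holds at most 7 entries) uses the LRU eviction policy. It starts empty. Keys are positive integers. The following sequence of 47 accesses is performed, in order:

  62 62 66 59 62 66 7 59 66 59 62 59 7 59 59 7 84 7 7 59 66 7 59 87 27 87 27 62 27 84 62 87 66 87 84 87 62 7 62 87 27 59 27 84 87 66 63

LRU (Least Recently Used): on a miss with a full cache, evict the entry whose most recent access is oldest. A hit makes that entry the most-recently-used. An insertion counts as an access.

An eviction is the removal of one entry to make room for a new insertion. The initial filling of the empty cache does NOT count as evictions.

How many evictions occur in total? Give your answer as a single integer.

LRU simulation (capacity=7):
  1. access 62: MISS. Cache (LRU->MRU): [62]
  2. access 62: HIT. Cache (LRU->MRU): [62]
  3. access 66: MISS. Cache (LRU->MRU): [62 66]
  4. access 59: MISS. Cache (LRU->MRU): [62 66 59]
  5. access 62: HIT. Cache (LRU->MRU): [66 59 62]
  6. access 66: HIT. Cache (LRU->MRU): [59 62 66]
  7. access 7: MISS. Cache (LRU->MRU): [59 62 66 7]
  8. access 59: HIT. Cache (LRU->MRU): [62 66 7 59]
  9. access 66: HIT. Cache (LRU->MRU): [62 7 59 66]
  10. access 59: HIT. Cache (LRU->MRU): [62 7 66 59]
  11. access 62: HIT. Cache (LRU->MRU): [7 66 59 62]
  12. access 59: HIT. Cache (LRU->MRU): [7 66 62 59]
  13. access 7: HIT. Cache (LRU->MRU): [66 62 59 7]
  14. access 59: HIT. Cache (LRU->MRU): [66 62 7 59]
  15. access 59: HIT. Cache (LRU->MRU): [66 62 7 59]
  16. access 7: HIT. Cache (LRU->MRU): [66 62 59 7]
  17. access 84: MISS. Cache (LRU->MRU): [66 62 59 7 84]
  18. access 7: HIT. Cache (LRU->MRU): [66 62 59 84 7]
  19. access 7: HIT. Cache (LRU->MRU): [66 62 59 84 7]
  20. access 59: HIT. Cache (LRU->MRU): [66 62 84 7 59]
  21. access 66: HIT. Cache (LRU->MRU): [62 84 7 59 66]
  22. access 7: HIT. Cache (LRU->MRU): [62 84 59 66 7]
  23. access 59: HIT. Cache (LRU->MRU): [62 84 66 7 59]
  24. access 87: MISS. Cache (LRU->MRU): [62 84 66 7 59 87]
  25. access 27: MISS. Cache (LRU->MRU): [62 84 66 7 59 87 27]
  26. access 87: HIT. Cache (LRU->MRU): [62 84 66 7 59 27 87]
  27. access 27: HIT. Cache (LRU->MRU): [62 84 66 7 59 87 27]
  28. access 62: HIT. Cache (LRU->MRU): [84 66 7 59 87 27 62]
  29. access 27: HIT. Cache (LRU->MRU): [84 66 7 59 87 62 27]
  30. access 84: HIT. Cache (LRU->MRU): [66 7 59 87 62 27 84]
  31. access 62: HIT. Cache (LRU->MRU): [66 7 59 87 27 84 62]
  32. access 87: HIT. Cache (LRU->MRU): [66 7 59 27 84 62 87]
  33. access 66: HIT. Cache (LRU->MRU): [7 59 27 84 62 87 66]
  34. access 87: HIT. Cache (LRU->MRU): [7 59 27 84 62 66 87]
  35. access 84: HIT. Cache (LRU->MRU): [7 59 27 62 66 87 84]
  36. access 87: HIT. Cache (LRU->MRU): [7 59 27 62 66 84 87]
  37. access 62: HIT. Cache (LRU->MRU): [7 59 27 66 84 87 62]
  38. access 7: HIT. Cache (LRU->MRU): [59 27 66 84 87 62 7]
  39. access 62: HIT. Cache (LRU->MRU): [59 27 66 84 87 7 62]
  40. access 87: HIT. Cache (LRU->MRU): [59 27 66 84 7 62 87]
  41. access 27: HIT. Cache (LRU->MRU): [59 66 84 7 62 87 27]
  42. access 59: HIT. Cache (LRU->MRU): [66 84 7 62 87 27 59]
  43. access 27: HIT. Cache (LRU->MRU): [66 84 7 62 87 59 27]
  44. access 84: HIT. Cache (LRU->MRU): [66 7 62 87 59 27 84]
  45. access 87: HIT. Cache (LRU->MRU): [66 7 62 59 27 84 87]
  46. access 66: HIT. Cache (LRU->MRU): [7 62 59 27 84 87 66]
  47. access 63: MISS, evict 7. Cache (LRU->MRU): [62 59 27 84 87 66 63]
Total: 39 hits, 8 misses, 1 evictions

Answer: 1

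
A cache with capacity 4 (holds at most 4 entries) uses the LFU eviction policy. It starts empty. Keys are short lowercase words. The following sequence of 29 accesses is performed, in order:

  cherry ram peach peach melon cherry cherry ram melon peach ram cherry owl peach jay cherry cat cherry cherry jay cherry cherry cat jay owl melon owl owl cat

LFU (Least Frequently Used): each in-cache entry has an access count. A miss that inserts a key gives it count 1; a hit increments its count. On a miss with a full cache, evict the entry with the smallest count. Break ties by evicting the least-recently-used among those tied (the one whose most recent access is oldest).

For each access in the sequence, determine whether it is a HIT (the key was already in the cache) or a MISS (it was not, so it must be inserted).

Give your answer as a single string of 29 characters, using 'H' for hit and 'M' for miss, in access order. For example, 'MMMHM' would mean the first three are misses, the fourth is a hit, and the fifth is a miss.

Answer: MMMHMHHHHHHHMHMHMHHMHHMMMMMHM

Derivation:
LFU simulation (capacity=4):
  1. access cherry: MISS. Cache: [cherry(c=1)]
  2. access ram: MISS. Cache: [cherry(c=1) ram(c=1)]
  3. access peach: MISS. Cache: [cherry(c=1) ram(c=1) peach(c=1)]
  4. access peach: HIT, count now 2. Cache: [cherry(c=1) ram(c=1) peach(c=2)]
  5. access melon: MISS. Cache: [cherry(c=1) ram(c=1) melon(c=1) peach(c=2)]
  6. access cherry: HIT, count now 2. Cache: [ram(c=1) melon(c=1) peach(c=2) cherry(c=2)]
  7. access cherry: HIT, count now 3. Cache: [ram(c=1) melon(c=1) peach(c=2) cherry(c=3)]
  8. access ram: HIT, count now 2. Cache: [melon(c=1) peach(c=2) ram(c=2) cherry(c=3)]
  9. access melon: HIT, count now 2. Cache: [peach(c=2) ram(c=2) melon(c=2) cherry(c=3)]
  10. access peach: HIT, count now 3. Cache: [ram(c=2) melon(c=2) cherry(c=3) peach(c=3)]
  11. access ram: HIT, count now 3. Cache: [melon(c=2) cherry(c=3) peach(c=3) ram(c=3)]
  12. access cherry: HIT, count now 4. Cache: [melon(c=2) peach(c=3) ram(c=3) cherry(c=4)]
  13. access owl: MISS, evict melon(c=2). Cache: [owl(c=1) peach(c=3) ram(c=3) cherry(c=4)]
  14. access peach: HIT, count now 4. Cache: [owl(c=1) ram(c=3) cherry(c=4) peach(c=4)]
  15. access jay: MISS, evict owl(c=1). Cache: [jay(c=1) ram(c=3) cherry(c=4) peach(c=4)]
  16. access cherry: HIT, count now 5. Cache: [jay(c=1) ram(c=3) peach(c=4) cherry(c=5)]
  17. access cat: MISS, evict jay(c=1). Cache: [cat(c=1) ram(c=3) peach(c=4) cherry(c=5)]
  18. access cherry: HIT, count now 6. Cache: [cat(c=1) ram(c=3) peach(c=4) cherry(c=6)]
  19. access cherry: HIT, count now 7. Cache: [cat(c=1) ram(c=3) peach(c=4) cherry(c=7)]
  20. access jay: MISS, evict cat(c=1). Cache: [jay(c=1) ram(c=3) peach(c=4) cherry(c=7)]
  21. access cherry: HIT, count now 8. Cache: [jay(c=1) ram(c=3) peach(c=4) cherry(c=8)]
  22. access cherry: HIT, count now 9. Cache: [jay(c=1) ram(c=3) peach(c=4) cherry(c=9)]
  23. access cat: MISS, evict jay(c=1). Cache: [cat(c=1) ram(c=3) peach(c=4) cherry(c=9)]
  24. access jay: MISS, evict cat(c=1). Cache: [jay(c=1) ram(c=3) peach(c=4) cherry(c=9)]
  25. access owl: MISS, evict jay(c=1). Cache: [owl(c=1) ram(c=3) peach(c=4) cherry(c=9)]
  26. access melon: MISS, evict owl(c=1). Cache: [melon(c=1) ram(c=3) peach(c=4) cherry(c=9)]
  27. access owl: MISS, evict melon(c=1). Cache: [owl(c=1) ram(c=3) peach(c=4) cherry(c=9)]
  28. access owl: HIT, count now 2. Cache: [owl(c=2) ram(c=3) peach(c=4) cherry(c=9)]
  29. access cat: MISS, evict owl(c=2). Cache: [cat(c=1) ram(c=3) peach(c=4) cherry(c=9)]
Total: 15 hits, 14 misses, 10 evictions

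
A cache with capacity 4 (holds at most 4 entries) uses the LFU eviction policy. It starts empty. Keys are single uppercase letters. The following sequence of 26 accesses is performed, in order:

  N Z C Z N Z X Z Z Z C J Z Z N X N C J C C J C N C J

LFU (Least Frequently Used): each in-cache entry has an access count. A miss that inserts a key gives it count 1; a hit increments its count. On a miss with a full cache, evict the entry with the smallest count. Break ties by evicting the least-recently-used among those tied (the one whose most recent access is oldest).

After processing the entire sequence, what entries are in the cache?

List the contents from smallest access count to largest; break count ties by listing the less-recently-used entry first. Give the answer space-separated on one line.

Answer: J N C Z

Derivation:
LFU simulation (capacity=4):
  1. access N: MISS. Cache: [N(c=1)]
  2. access Z: MISS. Cache: [N(c=1) Z(c=1)]
  3. access C: MISS. Cache: [N(c=1) Z(c=1) C(c=1)]
  4. access Z: HIT, count now 2. Cache: [N(c=1) C(c=1) Z(c=2)]
  5. access N: HIT, count now 2. Cache: [C(c=1) Z(c=2) N(c=2)]
  6. access Z: HIT, count now 3. Cache: [C(c=1) N(c=2) Z(c=3)]
  7. access X: MISS. Cache: [C(c=1) X(c=1) N(c=2) Z(c=3)]
  8. access Z: HIT, count now 4. Cache: [C(c=1) X(c=1) N(c=2) Z(c=4)]
  9. access Z: HIT, count now 5. Cache: [C(c=1) X(c=1) N(c=2) Z(c=5)]
  10. access Z: HIT, count now 6. Cache: [C(c=1) X(c=1) N(c=2) Z(c=6)]
  11. access C: HIT, count now 2. Cache: [X(c=1) N(c=2) C(c=2) Z(c=6)]
  12. access J: MISS, evict X(c=1). Cache: [J(c=1) N(c=2) C(c=2) Z(c=6)]
  13. access Z: HIT, count now 7. Cache: [J(c=1) N(c=2) C(c=2) Z(c=7)]
  14. access Z: HIT, count now 8. Cache: [J(c=1) N(c=2) C(c=2) Z(c=8)]
  15. access N: HIT, count now 3. Cache: [J(c=1) C(c=2) N(c=3) Z(c=8)]
  16. access X: MISS, evict J(c=1). Cache: [X(c=1) C(c=2) N(c=3) Z(c=8)]
  17. access N: HIT, count now 4. Cache: [X(c=1) C(c=2) N(c=4) Z(c=8)]
  18. access C: HIT, count now 3. Cache: [X(c=1) C(c=3) N(c=4) Z(c=8)]
  19. access J: MISS, evict X(c=1). Cache: [J(c=1) C(c=3) N(c=4) Z(c=8)]
  20. access C: HIT, count now 4. Cache: [J(c=1) N(c=4) C(c=4) Z(c=8)]
  21. access C: HIT, count now 5. Cache: [J(c=1) N(c=4) C(c=5) Z(c=8)]
  22. access J: HIT, count now 2. Cache: [J(c=2) N(c=4) C(c=5) Z(c=8)]
  23. access C: HIT, count now 6. Cache: [J(c=2) N(c=4) C(c=6) Z(c=8)]
  24. access N: HIT, count now 5. Cache: [J(c=2) N(c=5) C(c=6) Z(c=8)]
  25. access C: HIT, count now 7. Cache: [J(c=2) N(c=5) C(c=7) Z(c=8)]
  26. access J: HIT, count now 3. Cache: [J(c=3) N(c=5) C(c=7) Z(c=8)]
Total: 19 hits, 7 misses, 3 evictions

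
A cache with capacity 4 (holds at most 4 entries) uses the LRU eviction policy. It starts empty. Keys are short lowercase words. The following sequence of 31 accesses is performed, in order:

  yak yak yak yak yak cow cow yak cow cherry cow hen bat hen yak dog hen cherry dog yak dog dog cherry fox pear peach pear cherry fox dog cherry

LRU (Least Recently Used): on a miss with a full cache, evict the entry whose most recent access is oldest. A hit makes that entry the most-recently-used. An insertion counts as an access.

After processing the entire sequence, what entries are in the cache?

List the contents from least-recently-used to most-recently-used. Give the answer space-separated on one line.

Answer: pear fox dog cherry

Derivation:
LRU simulation (capacity=4):
  1. access yak: MISS. Cache (LRU->MRU): [yak]
  2. access yak: HIT. Cache (LRU->MRU): [yak]
  3. access yak: HIT. Cache (LRU->MRU): [yak]
  4. access yak: HIT. Cache (LRU->MRU): [yak]
  5. access yak: HIT. Cache (LRU->MRU): [yak]
  6. access cow: MISS. Cache (LRU->MRU): [yak cow]
  7. access cow: HIT. Cache (LRU->MRU): [yak cow]
  8. access yak: HIT. Cache (LRU->MRU): [cow yak]
  9. access cow: HIT. Cache (LRU->MRU): [yak cow]
  10. access cherry: MISS. Cache (LRU->MRU): [yak cow cherry]
  11. access cow: HIT. Cache (LRU->MRU): [yak cherry cow]
  12. access hen: MISS. Cache (LRU->MRU): [yak cherry cow hen]
  13. access bat: MISS, evict yak. Cache (LRU->MRU): [cherry cow hen bat]
  14. access hen: HIT. Cache (LRU->MRU): [cherry cow bat hen]
  15. access yak: MISS, evict cherry. Cache (LRU->MRU): [cow bat hen yak]
  16. access dog: MISS, evict cow. Cache (LRU->MRU): [bat hen yak dog]
  17. access hen: HIT. Cache (LRU->MRU): [bat yak dog hen]
  18. access cherry: MISS, evict bat. Cache (LRU->MRU): [yak dog hen cherry]
  19. access dog: HIT. Cache (LRU->MRU): [yak hen cherry dog]
  20. access yak: HIT. Cache (LRU->MRU): [hen cherry dog yak]
  21. access dog: HIT. Cache (LRU->MRU): [hen cherry yak dog]
  22. access dog: HIT. Cache (LRU->MRU): [hen cherry yak dog]
  23. access cherry: HIT. Cache (LRU->MRU): [hen yak dog cherry]
  24. access fox: MISS, evict hen. Cache (LRU->MRU): [yak dog cherry fox]
  25. access pear: MISS, evict yak. Cache (LRU->MRU): [dog cherry fox pear]
  26. access peach: MISS, evict dog. Cache (LRU->MRU): [cherry fox pear peach]
  27. access pear: HIT. Cache (LRU->MRU): [cherry fox peach pear]
  28. access cherry: HIT. Cache (LRU->MRU): [fox peach pear cherry]
  29. access fox: HIT. Cache (LRU->MRU): [peach pear cherry fox]
  30. access dog: MISS, evict peach. Cache (LRU->MRU): [pear cherry fox dog]
  31. access cherry: HIT. Cache (LRU->MRU): [pear fox dog cherry]
Total: 19 hits, 12 misses, 8 evictions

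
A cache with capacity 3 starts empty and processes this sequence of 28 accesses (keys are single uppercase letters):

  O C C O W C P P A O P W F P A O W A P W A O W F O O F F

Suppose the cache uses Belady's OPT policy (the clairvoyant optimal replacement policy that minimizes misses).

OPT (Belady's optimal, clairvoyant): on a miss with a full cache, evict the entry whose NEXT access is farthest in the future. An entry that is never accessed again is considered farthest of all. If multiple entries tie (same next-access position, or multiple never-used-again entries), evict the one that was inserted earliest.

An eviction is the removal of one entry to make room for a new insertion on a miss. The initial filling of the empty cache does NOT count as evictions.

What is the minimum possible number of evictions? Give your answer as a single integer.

OPT (Belady) simulation (capacity=3):
  1. access O: MISS. Cache: [O]
  2. access C: MISS. Cache: [O C]
  3. access C: HIT. Next use of C: step 6. Cache: [O C]
  4. access O: HIT. Next use of O: step 10. Cache: [O C]
  5. access W: MISS. Cache: [O C W]
  6. access C: HIT. Next use of C: never. Cache: [O C W]
  7. access P: MISS, evict C (next use: never). Cache: [O W P]
  8. access P: HIT. Next use of P: step 11. Cache: [O W P]
  9. access A: MISS, evict W (next use: step 12). Cache: [O P A]
  10. access O: HIT. Next use of O: step 16. Cache: [O P A]
  11. access P: HIT. Next use of P: step 14. Cache: [O P A]
  12. access W: MISS, evict O (next use: step 16). Cache: [P A W]
  13. access F: MISS, evict W (next use: step 17). Cache: [P A F]
  14. access P: HIT. Next use of P: step 19. Cache: [P A F]
  15. access A: HIT. Next use of A: step 18. Cache: [P A F]
  16. access O: MISS, evict F (next use: step 24). Cache: [P A O]
  17. access W: MISS, evict O (next use: step 22). Cache: [P A W]
  18. access A: HIT. Next use of A: step 21. Cache: [P A W]
  19. access P: HIT. Next use of P: never. Cache: [P A W]
  20. access W: HIT. Next use of W: step 23. Cache: [P A W]
  21. access A: HIT. Next use of A: never. Cache: [P A W]
  22. access O: MISS, evict P (next use: never). Cache: [A W O]
  23. access W: HIT. Next use of W: never. Cache: [A W O]
  24. access F: MISS, evict A (next use: never). Cache: [W O F]
  25. access O: HIT. Next use of O: step 26. Cache: [W O F]
  26. access O: HIT. Next use of O: never. Cache: [W O F]
  27. access F: HIT. Next use of F: step 28. Cache: [W O F]
  28. access F: HIT. Next use of F: never. Cache: [W O F]
Total: 17 hits, 11 misses, 8 evictions

Answer: 8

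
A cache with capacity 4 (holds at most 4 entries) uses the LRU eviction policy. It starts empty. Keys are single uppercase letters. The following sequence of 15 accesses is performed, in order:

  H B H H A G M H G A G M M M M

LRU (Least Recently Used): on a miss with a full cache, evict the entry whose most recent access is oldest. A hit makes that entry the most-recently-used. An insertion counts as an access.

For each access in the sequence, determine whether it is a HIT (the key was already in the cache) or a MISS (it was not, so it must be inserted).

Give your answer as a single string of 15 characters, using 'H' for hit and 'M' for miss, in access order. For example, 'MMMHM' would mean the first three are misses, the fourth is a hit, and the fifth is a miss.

Answer: MMHHMMMHHHHHHHH

Derivation:
LRU simulation (capacity=4):
  1. access H: MISS. Cache (LRU->MRU): [H]
  2. access B: MISS. Cache (LRU->MRU): [H B]
  3. access H: HIT. Cache (LRU->MRU): [B H]
  4. access H: HIT. Cache (LRU->MRU): [B H]
  5. access A: MISS. Cache (LRU->MRU): [B H A]
  6. access G: MISS. Cache (LRU->MRU): [B H A G]
  7. access M: MISS, evict B. Cache (LRU->MRU): [H A G M]
  8. access H: HIT. Cache (LRU->MRU): [A G M H]
  9. access G: HIT. Cache (LRU->MRU): [A M H G]
  10. access A: HIT. Cache (LRU->MRU): [M H G A]
  11. access G: HIT. Cache (LRU->MRU): [M H A G]
  12. access M: HIT. Cache (LRU->MRU): [H A G M]
  13. access M: HIT. Cache (LRU->MRU): [H A G M]
  14. access M: HIT. Cache (LRU->MRU): [H A G M]
  15. access M: HIT. Cache (LRU->MRU): [H A G M]
Total: 10 hits, 5 misses, 1 evictions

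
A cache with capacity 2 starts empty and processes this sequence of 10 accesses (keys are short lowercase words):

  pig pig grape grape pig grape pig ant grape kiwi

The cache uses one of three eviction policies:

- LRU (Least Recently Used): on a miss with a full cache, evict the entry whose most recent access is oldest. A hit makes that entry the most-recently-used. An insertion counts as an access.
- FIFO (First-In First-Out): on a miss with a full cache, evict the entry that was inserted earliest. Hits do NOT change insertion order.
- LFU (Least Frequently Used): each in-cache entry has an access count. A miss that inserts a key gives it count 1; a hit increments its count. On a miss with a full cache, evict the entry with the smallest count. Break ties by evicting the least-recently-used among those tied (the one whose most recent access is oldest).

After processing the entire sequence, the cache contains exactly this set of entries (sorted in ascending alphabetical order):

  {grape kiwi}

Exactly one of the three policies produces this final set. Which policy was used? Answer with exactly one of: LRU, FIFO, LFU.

Answer: LRU

Derivation:
Simulating under each policy and comparing final sets:
  LRU: final set = {grape kiwi} -> MATCHES target
  FIFO: final set = {ant kiwi} -> differs
  LFU: final set = {kiwi pig} -> differs
Only LRU produces the target set.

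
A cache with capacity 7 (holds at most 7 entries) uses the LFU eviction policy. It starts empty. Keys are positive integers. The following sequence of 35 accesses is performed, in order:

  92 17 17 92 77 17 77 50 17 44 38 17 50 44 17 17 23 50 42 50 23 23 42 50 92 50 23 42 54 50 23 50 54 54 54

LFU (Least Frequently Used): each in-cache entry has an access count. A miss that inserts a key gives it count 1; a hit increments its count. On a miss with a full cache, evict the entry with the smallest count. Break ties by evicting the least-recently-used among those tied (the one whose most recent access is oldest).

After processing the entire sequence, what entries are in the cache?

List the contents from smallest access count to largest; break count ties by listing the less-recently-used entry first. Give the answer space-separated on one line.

Answer: 44 92 42 54 23 17 50

Derivation:
LFU simulation (capacity=7):
  1. access 92: MISS. Cache: [92(c=1)]
  2. access 17: MISS. Cache: [92(c=1) 17(c=1)]
  3. access 17: HIT, count now 2. Cache: [92(c=1) 17(c=2)]
  4. access 92: HIT, count now 2. Cache: [17(c=2) 92(c=2)]
  5. access 77: MISS. Cache: [77(c=1) 17(c=2) 92(c=2)]
  6. access 17: HIT, count now 3. Cache: [77(c=1) 92(c=2) 17(c=3)]
  7. access 77: HIT, count now 2. Cache: [92(c=2) 77(c=2) 17(c=3)]
  8. access 50: MISS. Cache: [50(c=1) 92(c=2) 77(c=2) 17(c=3)]
  9. access 17: HIT, count now 4. Cache: [50(c=1) 92(c=2) 77(c=2) 17(c=4)]
  10. access 44: MISS. Cache: [50(c=1) 44(c=1) 92(c=2) 77(c=2) 17(c=4)]
  11. access 38: MISS. Cache: [50(c=1) 44(c=1) 38(c=1) 92(c=2) 77(c=2) 17(c=4)]
  12. access 17: HIT, count now 5. Cache: [50(c=1) 44(c=1) 38(c=1) 92(c=2) 77(c=2) 17(c=5)]
  13. access 50: HIT, count now 2. Cache: [44(c=1) 38(c=1) 92(c=2) 77(c=2) 50(c=2) 17(c=5)]
  14. access 44: HIT, count now 2. Cache: [38(c=1) 92(c=2) 77(c=2) 50(c=2) 44(c=2) 17(c=5)]
  15. access 17: HIT, count now 6. Cache: [38(c=1) 92(c=2) 77(c=2) 50(c=2) 44(c=2) 17(c=6)]
  16. access 17: HIT, count now 7. Cache: [38(c=1) 92(c=2) 77(c=2) 50(c=2) 44(c=2) 17(c=7)]
  17. access 23: MISS. Cache: [38(c=1) 23(c=1) 92(c=2) 77(c=2) 50(c=2) 44(c=2) 17(c=7)]
  18. access 50: HIT, count now 3. Cache: [38(c=1) 23(c=1) 92(c=2) 77(c=2) 44(c=2) 50(c=3) 17(c=7)]
  19. access 42: MISS, evict 38(c=1). Cache: [23(c=1) 42(c=1) 92(c=2) 77(c=2) 44(c=2) 50(c=3) 17(c=7)]
  20. access 50: HIT, count now 4. Cache: [23(c=1) 42(c=1) 92(c=2) 77(c=2) 44(c=2) 50(c=4) 17(c=7)]
  21. access 23: HIT, count now 2. Cache: [42(c=1) 92(c=2) 77(c=2) 44(c=2) 23(c=2) 50(c=4) 17(c=7)]
  22. access 23: HIT, count now 3. Cache: [42(c=1) 92(c=2) 77(c=2) 44(c=2) 23(c=3) 50(c=4) 17(c=7)]
  23. access 42: HIT, count now 2. Cache: [92(c=2) 77(c=2) 44(c=2) 42(c=2) 23(c=3) 50(c=4) 17(c=7)]
  24. access 50: HIT, count now 5. Cache: [92(c=2) 77(c=2) 44(c=2) 42(c=2) 23(c=3) 50(c=5) 17(c=7)]
  25. access 92: HIT, count now 3. Cache: [77(c=2) 44(c=2) 42(c=2) 23(c=3) 92(c=3) 50(c=5) 17(c=7)]
  26. access 50: HIT, count now 6. Cache: [77(c=2) 44(c=2) 42(c=2) 23(c=3) 92(c=3) 50(c=6) 17(c=7)]
  27. access 23: HIT, count now 4. Cache: [77(c=2) 44(c=2) 42(c=2) 92(c=3) 23(c=4) 50(c=6) 17(c=7)]
  28. access 42: HIT, count now 3. Cache: [77(c=2) 44(c=2) 92(c=3) 42(c=3) 23(c=4) 50(c=6) 17(c=7)]
  29. access 54: MISS, evict 77(c=2). Cache: [54(c=1) 44(c=2) 92(c=3) 42(c=3) 23(c=4) 50(c=6) 17(c=7)]
  30. access 50: HIT, count now 7. Cache: [54(c=1) 44(c=2) 92(c=3) 42(c=3) 23(c=4) 17(c=7) 50(c=7)]
  31. access 23: HIT, count now 5. Cache: [54(c=1) 44(c=2) 92(c=3) 42(c=3) 23(c=5) 17(c=7) 50(c=7)]
  32. access 50: HIT, count now 8. Cache: [54(c=1) 44(c=2) 92(c=3) 42(c=3) 23(c=5) 17(c=7) 50(c=8)]
  33. access 54: HIT, count now 2. Cache: [44(c=2) 54(c=2) 92(c=3) 42(c=3) 23(c=5) 17(c=7) 50(c=8)]
  34. access 54: HIT, count now 3. Cache: [44(c=2) 92(c=3) 42(c=3) 54(c=3) 23(c=5) 17(c=7) 50(c=8)]
  35. access 54: HIT, count now 4. Cache: [44(c=2) 92(c=3) 42(c=3) 54(c=4) 23(c=5) 17(c=7) 50(c=8)]
Total: 26 hits, 9 misses, 2 evictions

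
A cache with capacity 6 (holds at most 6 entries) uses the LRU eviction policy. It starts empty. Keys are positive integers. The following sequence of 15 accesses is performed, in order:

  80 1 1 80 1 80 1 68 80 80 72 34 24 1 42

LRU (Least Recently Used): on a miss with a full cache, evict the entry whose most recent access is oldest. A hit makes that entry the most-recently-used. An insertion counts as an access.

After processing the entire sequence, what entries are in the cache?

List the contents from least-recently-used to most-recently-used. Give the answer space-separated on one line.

Answer: 80 72 34 24 1 42

Derivation:
LRU simulation (capacity=6):
  1. access 80: MISS. Cache (LRU->MRU): [80]
  2. access 1: MISS. Cache (LRU->MRU): [80 1]
  3. access 1: HIT. Cache (LRU->MRU): [80 1]
  4. access 80: HIT. Cache (LRU->MRU): [1 80]
  5. access 1: HIT. Cache (LRU->MRU): [80 1]
  6. access 80: HIT. Cache (LRU->MRU): [1 80]
  7. access 1: HIT. Cache (LRU->MRU): [80 1]
  8. access 68: MISS. Cache (LRU->MRU): [80 1 68]
  9. access 80: HIT. Cache (LRU->MRU): [1 68 80]
  10. access 80: HIT. Cache (LRU->MRU): [1 68 80]
  11. access 72: MISS. Cache (LRU->MRU): [1 68 80 72]
  12. access 34: MISS. Cache (LRU->MRU): [1 68 80 72 34]
  13. access 24: MISS. Cache (LRU->MRU): [1 68 80 72 34 24]
  14. access 1: HIT. Cache (LRU->MRU): [68 80 72 34 24 1]
  15. access 42: MISS, evict 68. Cache (LRU->MRU): [80 72 34 24 1 42]
Total: 8 hits, 7 misses, 1 evictions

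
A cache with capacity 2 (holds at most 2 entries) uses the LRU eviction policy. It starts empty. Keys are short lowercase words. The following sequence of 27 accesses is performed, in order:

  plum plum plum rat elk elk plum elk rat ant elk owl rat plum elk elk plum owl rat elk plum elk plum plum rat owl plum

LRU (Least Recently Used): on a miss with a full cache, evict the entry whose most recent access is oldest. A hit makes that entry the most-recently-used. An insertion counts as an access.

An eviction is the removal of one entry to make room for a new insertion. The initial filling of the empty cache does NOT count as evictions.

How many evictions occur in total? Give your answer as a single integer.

Answer: 16

Derivation:
LRU simulation (capacity=2):
  1. access plum: MISS. Cache (LRU->MRU): [plum]
  2. access plum: HIT. Cache (LRU->MRU): [plum]
  3. access plum: HIT. Cache (LRU->MRU): [plum]
  4. access rat: MISS. Cache (LRU->MRU): [plum rat]
  5. access elk: MISS, evict plum. Cache (LRU->MRU): [rat elk]
  6. access elk: HIT. Cache (LRU->MRU): [rat elk]
  7. access plum: MISS, evict rat. Cache (LRU->MRU): [elk plum]
  8. access elk: HIT. Cache (LRU->MRU): [plum elk]
  9. access rat: MISS, evict plum. Cache (LRU->MRU): [elk rat]
  10. access ant: MISS, evict elk. Cache (LRU->MRU): [rat ant]
  11. access elk: MISS, evict rat. Cache (LRU->MRU): [ant elk]
  12. access owl: MISS, evict ant. Cache (LRU->MRU): [elk owl]
  13. access rat: MISS, evict elk. Cache (LRU->MRU): [owl rat]
  14. access plum: MISS, evict owl. Cache (LRU->MRU): [rat plum]
  15. access elk: MISS, evict rat. Cache (LRU->MRU): [plum elk]
  16. access elk: HIT. Cache (LRU->MRU): [plum elk]
  17. access plum: HIT. Cache (LRU->MRU): [elk plum]
  18. access owl: MISS, evict elk. Cache (LRU->MRU): [plum owl]
  19. access rat: MISS, evict plum. Cache (LRU->MRU): [owl rat]
  20. access elk: MISS, evict owl. Cache (LRU->MRU): [rat elk]
  21. access plum: MISS, evict rat. Cache (LRU->MRU): [elk plum]
  22. access elk: HIT. Cache (LRU->MRU): [plum elk]
  23. access plum: HIT. Cache (LRU->MRU): [elk plum]
  24. access plum: HIT. Cache (LRU->MRU): [elk plum]
  25. access rat: MISS, evict elk. Cache (LRU->MRU): [plum rat]
  26. access owl: MISS, evict plum. Cache (LRU->MRU): [rat owl]
  27. access plum: MISS, evict rat. Cache (LRU->MRU): [owl plum]
Total: 9 hits, 18 misses, 16 evictions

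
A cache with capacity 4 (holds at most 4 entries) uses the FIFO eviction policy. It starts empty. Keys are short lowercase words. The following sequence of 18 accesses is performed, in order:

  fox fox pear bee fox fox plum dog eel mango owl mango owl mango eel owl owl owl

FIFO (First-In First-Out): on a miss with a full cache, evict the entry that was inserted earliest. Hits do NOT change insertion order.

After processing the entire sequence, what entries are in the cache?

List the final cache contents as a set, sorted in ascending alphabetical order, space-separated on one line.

Answer: dog eel mango owl

Derivation:
FIFO simulation (capacity=4):
  1. access fox: MISS. Cache (old->new): [fox]
  2. access fox: HIT. Cache (old->new): [fox]
  3. access pear: MISS. Cache (old->new): [fox pear]
  4. access bee: MISS. Cache (old->new): [fox pear bee]
  5. access fox: HIT. Cache (old->new): [fox pear bee]
  6. access fox: HIT. Cache (old->new): [fox pear bee]
  7. access plum: MISS. Cache (old->new): [fox pear bee plum]
  8. access dog: MISS, evict fox. Cache (old->new): [pear bee plum dog]
  9. access eel: MISS, evict pear. Cache (old->new): [bee plum dog eel]
  10. access mango: MISS, evict bee. Cache (old->new): [plum dog eel mango]
  11. access owl: MISS, evict plum. Cache (old->new): [dog eel mango owl]
  12. access mango: HIT. Cache (old->new): [dog eel mango owl]
  13. access owl: HIT. Cache (old->new): [dog eel mango owl]
  14. access mango: HIT. Cache (old->new): [dog eel mango owl]
  15. access eel: HIT. Cache (old->new): [dog eel mango owl]
  16. access owl: HIT. Cache (old->new): [dog eel mango owl]
  17. access owl: HIT. Cache (old->new): [dog eel mango owl]
  18. access owl: HIT. Cache (old->new): [dog eel mango owl]
Total: 10 hits, 8 misses, 4 evictions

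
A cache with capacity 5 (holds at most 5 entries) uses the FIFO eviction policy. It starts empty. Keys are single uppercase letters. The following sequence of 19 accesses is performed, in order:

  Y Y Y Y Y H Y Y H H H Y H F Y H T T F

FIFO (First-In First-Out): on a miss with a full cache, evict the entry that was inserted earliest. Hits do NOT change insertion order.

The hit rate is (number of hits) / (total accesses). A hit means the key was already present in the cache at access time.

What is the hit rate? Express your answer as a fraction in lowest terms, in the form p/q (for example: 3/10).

FIFO simulation (capacity=5):
  1. access Y: MISS. Cache (old->new): [Y]
  2. access Y: HIT. Cache (old->new): [Y]
  3. access Y: HIT. Cache (old->new): [Y]
  4. access Y: HIT. Cache (old->new): [Y]
  5. access Y: HIT. Cache (old->new): [Y]
  6. access H: MISS. Cache (old->new): [Y H]
  7. access Y: HIT. Cache (old->new): [Y H]
  8. access Y: HIT. Cache (old->new): [Y H]
  9. access H: HIT. Cache (old->new): [Y H]
  10. access H: HIT. Cache (old->new): [Y H]
  11. access H: HIT. Cache (old->new): [Y H]
  12. access Y: HIT. Cache (old->new): [Y H]
  13. access H: HIT. Cache (old->new): [Y H]
  14. access F: MISS. Cache (old->new): [Y H F]
  15. access Y: HIT. Cache (old->new): [Y H F]
  16. access H: HIT. Cache (old->new): [Y H F]
  17. access T: MISS. Cache (old->new): [Y H F T]
  18. access T: HIT. Cache (old->new): [Y H F T]
  19. access F: HIT. Cache (old->new): [Y H F T]
Total: 15 hits, 4 misses, 0 evictions

Hit rate = 15/19

Answer: 15/19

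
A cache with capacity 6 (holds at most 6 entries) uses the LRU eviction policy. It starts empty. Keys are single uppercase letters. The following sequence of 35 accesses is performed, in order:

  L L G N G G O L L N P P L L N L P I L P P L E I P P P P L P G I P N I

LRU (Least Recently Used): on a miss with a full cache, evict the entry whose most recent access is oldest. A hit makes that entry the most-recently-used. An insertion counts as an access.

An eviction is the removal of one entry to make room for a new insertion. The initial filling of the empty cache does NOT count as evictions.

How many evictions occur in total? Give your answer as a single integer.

Answer: 2

Derivation:
LRU simulation (capacity=6):
  1. access L: MISS. Cache (LRU->MRU): [L]
  2. access L: HIT. Cache (LRU->MRU): [L]
  3. access G: MISS. Cache (LRU->MRU): [L G]
  4. access N: MISS. Cache (LRU->MRU): [L G N]
  5. access G: HIT. Cache (LRU->MRU): [L N G]
  6. access G: HIT. Cache (LRU->MRU): [L N G]
  7. access O: MISS. Cache (LRU->MRU): [L N G O]
  8. access L: HIT. Cache (LRU->MRU): [N G O L]
  9. access L: HIT. Cache (LRU->MRU): [N G O L]
  10. access N: HIT. Cache (LRU->MRU): [G O L N]
  11. access P: MISS. Cache (LRU->MRU): [G O L N P]
  12. access P: HIT. Cache (LRU->MRU): [G O L N P]
  13. access L: HIT. Cache (LRU->MRU): [G O N P L]
  14. access L: HIT. Cache (LRU->MRU): [G O N P L]
  15. access N: HIT. Cache (LRU->MRU): [G O P L N]
  16. access L: HIT. Cache (LRU->MRU): [G O P N L]
  17. access P: HIT. Cache (LRU->MRU): [G O N L P]
  18. access I: MISS. Cache (LRU->MRU): [G O N L P I]
  19. access L: HIT. Cache (LRU->MRU): [G O N P I L]
  20. access P: HIT. Cache (LRU->MRU): [G O N I L P]
  21. access P: HIT. Cache (LRU->MRU): [G O N I L P]
  22. access L: HIT. Cache (LRU->MRU): [G O N I P L]
  23. access E: MISS, evict G. Cache (LRU->MRU): [O N I P L E]
  24. access I: HIT. Cache (LRU->MRU): [O N P L E I]
  25. access P: HIT. Cache (LRU->MRU): [O N L E I P]
  26. access P: HIT. Cache (LRU->MRU): [O N L E I P]
  27. access P: HIT. Cache (LRU->MRU): [O N L E I P]
  28. access P: HIT. Cache (LRU->MRU): [O N L E I P]
  29. access L: HIT. Cache (LRU->MRU): [O N E I P L]
  30. access P: HIT. Cache (LRU->MRU): [O N E I L P]
  31. access G: MISS, evict O. Cache (LRU->MRU): [N E I L P G]
  32. access I: HIT. Cache (LRU->MRU): [N E L P G I]
  33. access P: HIT. Cache (LRU->MRU): [N E L G I P]
  34. access N: HIT. Cache (LRU->MRU): [E L G I P N]
  35. access I: HIT. Cache (LRU->MRU): [E L G P N I]
Total: 27 hits, 8 misses, 2 evictions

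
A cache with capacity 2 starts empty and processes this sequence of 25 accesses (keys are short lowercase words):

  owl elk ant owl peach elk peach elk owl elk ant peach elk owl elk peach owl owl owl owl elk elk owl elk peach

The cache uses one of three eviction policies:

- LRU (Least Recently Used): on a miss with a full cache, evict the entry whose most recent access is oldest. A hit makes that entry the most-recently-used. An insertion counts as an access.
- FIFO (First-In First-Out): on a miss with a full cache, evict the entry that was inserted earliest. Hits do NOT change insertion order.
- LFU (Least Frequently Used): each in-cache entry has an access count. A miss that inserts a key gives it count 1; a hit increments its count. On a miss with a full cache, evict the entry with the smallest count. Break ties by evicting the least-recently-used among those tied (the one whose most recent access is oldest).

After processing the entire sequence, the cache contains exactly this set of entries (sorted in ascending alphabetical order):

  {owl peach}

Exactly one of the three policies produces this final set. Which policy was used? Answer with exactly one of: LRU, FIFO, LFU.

Answer: FIFO

Derivation:
Simulating under each policy and comparing final sets:
  LRU: final set = {elk peach} -> differs
  FIFO: final set = {owl peach} -> MATCHES target
  LFU: final set = {elk peach} -> differs
Only FIFO produces the target set.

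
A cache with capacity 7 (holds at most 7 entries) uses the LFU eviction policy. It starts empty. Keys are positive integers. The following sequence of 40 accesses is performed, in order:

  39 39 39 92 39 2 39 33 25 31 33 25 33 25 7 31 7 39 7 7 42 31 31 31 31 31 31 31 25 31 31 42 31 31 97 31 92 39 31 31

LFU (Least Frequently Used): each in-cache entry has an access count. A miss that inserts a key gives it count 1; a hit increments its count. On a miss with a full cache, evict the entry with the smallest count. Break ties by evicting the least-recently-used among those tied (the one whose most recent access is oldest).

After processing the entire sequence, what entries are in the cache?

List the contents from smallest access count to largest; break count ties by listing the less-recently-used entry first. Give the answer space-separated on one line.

LFU simulation (capacity=7):
  1. access 39: MISS. Cache: [39(c=1)]
  2. access 39: HIT, count now 2. Cache: [39(c=2)]
  3. access 39: HIT, count now 3. Cache: [39(c=3)]
  4. access 92: MISS. Cache: [92(c=1) 39(c=3)]
  5. access 39: HIT, count now 4. Cache: [92(c=1) 39(c=4)]
  6. access 2: MISS. Cache: [92(c=1) 2(c=1) 39(c=4)]
  7. access 39: HIT, count now 5. Cache: [92(c=1) 2(c=1) 39(c=5)]
  8. access 33: MISS. Cache: [92(c=1) 2(c=1) 33(c=1) 39(c=5)]
  9. access 25: MISS. Cache: [92(c=1) 2(c=1) 33(c=1) 25(c=1) 39(c=5)]
  10. access 31: MISS. Cache: [92(c=1) 2(c=1) 33(c=1) 25(c=1) 31(c=1) 39(c=5)]
  11. access 33: HIT, count now 2. Cache: [92(c=1) 2(c=1) 25(c=1) 31(c=1) 33(c=2) 39(c=5)]
  12. access 25: HIT, count now 2. Cache: [92(c=1) 2(c=1) 31(c=1) 33(c=2) 25(c=2) 39(c=5)]
  13. access 33: HIT, count now 3. Cache: [92(c=1) 2(c=1) 31(c=1) 25(c=2) 33(c=3) 39(c=5)]
  14. access 25: HIT, count now 3. Cache: [92(c=1) 2(c=1) 31(c=1) 33(c=3) 25(c=3) 39(c=5)]
  15. access 7: MISS. Cache: [92(c=1) 2(c=1) 31(c=1) 7(c=1) 33(c=3) 25(c=3) 39(c=5)]
  16. access 31: HIT, count now 2. Cache: [92(c=1) 2(c=1) 7(c=1) 31(c=2) 33(c=3) 25(c=3) 39(c=5)]
  17. access 7: HIT, count now 2. Cache: [92(c=1) 2(c=1) 31(c=2) 7(c=2) 33(c=3) 25(c=3) 39(c=5)]
  18. access 39: HIT, count now 6. Cache: [92(c=1) 2(c=1) 31(c=2) 7(c=2) 33(c=3) 25(c=3) 39(c=6)]
  19. access 7: HIT, count now 3. Cache: [92(c=1) 2(c=1) 31(c=2) 33(c=3) 25(c=3) 7(c=3) 39(c=6)]
  20. access 7: HIT, count now 4. Cache: [92(c=1) 2(c=1) 31(c=2) 33(c=3) 25(c=3) 7(c=4) 39(c=6)]
  21. access 42: MISS, evict 92(c=1). Cache: [2(c=1) 42(c=1) 31(c=2) 33(c=3) 25(c=3) 7(c=4) 39(c=6)]
  22. access 31: HIT, count now 3. Cache: [2(c=1) 42(c=1) 33(c=3) 25(c=3) 31(c=3) 7(c=4) 39(c=6)]
  23. access 31: HIT, count now 4. Cache: [2(c=1) 42(c=1) 33(c=3) 25(c=3) 7(c=4) 31(c=4) 39(c=6)]
  24. access 31: HIT, count now 5. Cache: [2(c=1) 42(c=1) 33(c=3) 25(c=3) 7(c=4) 31(c=5) 39(c=6)]
  25. access 31: HIT, count now 6. Cache: [2(c=1) 42(c=1) 33(c=3) 25(c=3) 7(c=4) 39(c=6) 31(c=6)]
  26. access 31: HIT, count now 7. Cache: [2(c=1) 42(c=1) 33(c=3) 25(c=3) 7(c=4) 39(c=6) 31(c=7)]
  27. access 31: HIT, count now 8. Cache: [2(c=1) 42(c=1) 33(c=3) 25(c=3) 7(c=4) 39(c=6) 31(c=8)]
  28. access 31: HIT, count now 9. Cache: [2(c=1) 42(c=1) 33(c=3) 25(c=3) 7(c=4) 39(c=6) 31(c=9)]
  29. access 25: HIT, count now 4. Cache: [2(c=1) 42(c=1) 33(c=3) 7(c=4) 25(c=4) 39(c=6) 31(c=9)]
  30. access 31: HIT, count now 10. Cache: [2(c=1) 42(c=1) 33(c=3) 7(c=4) 25(c=4) 39(c=6) 31(c=10)]
  31. access 31: HIT, count now 11. Cache: [2(c=1) 42(c=1) 33(c=3) 7(c=4) 25(c=4) 39(c=6) 31(c=11)]
  32. access 42: HIT, count now 2. Cache: [2(c=1) 42(c=2) 33(c=3) 7(c=4) 25(c=4) 39(c=6) 31(c=11)]
  33. access 31: HIT, count now 12. Cache: [2(c=1) 42(c=2) 33(c=3) 7(c=4) 25(c=4) 39(c=6) 31(c=12)]
  34. access 31: HIT, count now 13. Cache: [2(c=1) 42(c=2) 33(c=3) 7(c=4) 25(c=4) 39(c=6) 31(c=13)]
  35. access 97: MISS, evict 2(c=1). Cache: [97(c=1) 42(c=2) 33(c=3) 7(c=4) 25(c=4) 39(c=6) 31(c=13)]
  36. access 31: HIT, count now 14. Cache: [97(c=1) 42(c=2) 33(c=3) 7(c=4) 25(c=4) 39(c=6) 31(c=14)]
  37. access 92: MISS, evict 97(c=1). Cache: [92(c=1) 42(c=2) 33(c=3) 7(c=4) 25(c=4) 39(c=6) 31(c=14)]
  38. access 39: HIT, count now 7. Cache: [92(c=1) 42(c=2) 33(c=3) 7(c=4) 25(c=4) 39(c=7) 31(c=14)]
  39. access 31: HIT, count now 15. Cache: [92(c=1) 42(c=2) 33(c=3) 7(c=4) 25(c=4) 39(c=7) 31(c=15)]
  40. access 31: HIT, count now 16. Cache: [92(c=1) 42(c=2) 33(c=3) 7(c=4) 25(c=4) 39(c=7) 31(c=16)]
Total: 30 hits, 10 misses, 3 evictions

Answer: 92 42 33 7 25 39 31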